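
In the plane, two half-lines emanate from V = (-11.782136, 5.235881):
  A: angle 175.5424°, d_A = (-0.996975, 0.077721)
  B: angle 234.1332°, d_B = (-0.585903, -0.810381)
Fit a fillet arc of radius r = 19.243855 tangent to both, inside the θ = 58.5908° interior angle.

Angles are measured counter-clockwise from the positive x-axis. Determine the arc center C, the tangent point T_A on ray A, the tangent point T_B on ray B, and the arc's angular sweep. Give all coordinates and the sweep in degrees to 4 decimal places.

center=(-47.4726,-11.2840) T_A=(-45.9770,7.9016) T_B=(-31.8778,-22.5591) sweep=121.4092

bisector direction at 204.8378° = (-0.907501,-0.420051)
center distance |VC| = r/sin(θ/2) = 19.243855/sin(29.2954°) = 39.328359
C = V + |VC|·bis = (-47.4726,-11.2840)
T_A = V + ((C−V)·d_A)·d_A = V + 34.2986·d_A = (-45.9770,7.9016)
T_B = V + ((C−V)·d_B)·d_B = V + 34.2986·d_B = (-31.8778,-22.5591)
sweep = 180° − θ = 121.4092°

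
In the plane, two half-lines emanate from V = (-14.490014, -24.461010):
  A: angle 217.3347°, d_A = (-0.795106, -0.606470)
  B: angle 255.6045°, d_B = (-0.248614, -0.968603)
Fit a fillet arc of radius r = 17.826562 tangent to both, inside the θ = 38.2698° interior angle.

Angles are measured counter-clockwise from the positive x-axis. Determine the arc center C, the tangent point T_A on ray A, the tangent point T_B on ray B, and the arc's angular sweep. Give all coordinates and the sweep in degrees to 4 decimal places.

bisector direction at 236.4696° = (-0.552379,-0.833593)
center distance |VC| = r/sin(θ/2) = 17.826562/sin(19.1349°) = 54.383525
C = V + |VC|·bis = (-44.5304,-69.7947)
T_A = V + ((C−V)·d_A)·d_A = V + 51.3788·d_A = (-55.3416,-55.6207)
T_B = V + ((C−V)·d_B)·d_B = V + 51.3788·d_B = (-27.2635,-74.2267)
sweep = 180° − θ = 141.7302°

center=(-44.5304,-69.7947) T_A=(-55.3416,-55.6207) T_B=(-27.2635,-74.2267) sweep=141.7302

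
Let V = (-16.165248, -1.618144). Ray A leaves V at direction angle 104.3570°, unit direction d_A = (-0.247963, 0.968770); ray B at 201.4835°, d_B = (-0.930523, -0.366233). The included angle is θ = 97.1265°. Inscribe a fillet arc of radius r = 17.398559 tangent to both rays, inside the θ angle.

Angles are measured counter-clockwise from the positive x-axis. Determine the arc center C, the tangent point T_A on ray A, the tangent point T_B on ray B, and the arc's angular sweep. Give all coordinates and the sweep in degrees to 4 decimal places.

bisector direction at 152.9203° = (-0.890374,0.455230)
center distance |VC| = r/sin(θ/2) = 17.398559/sin(48.5632°) = 23.207772
C = V + |VC|·bis = (-36.8288,8.9467)
T_A = V + ((C−V)·d_A)·d_A = V + 15.3587·d_A = (-19.9736,13.2609)
T_B = V + ((C−V)·d_B)·d_B = V + 15.3587·d_B = (-30.4569,-7.2430)
sweep = 180° − θ = 82.8735°

center=(-36.8288,8.9467) T_A=(-19.9736,13.2609) T_B=(-30.4569,-7.2430) sweep=82.8735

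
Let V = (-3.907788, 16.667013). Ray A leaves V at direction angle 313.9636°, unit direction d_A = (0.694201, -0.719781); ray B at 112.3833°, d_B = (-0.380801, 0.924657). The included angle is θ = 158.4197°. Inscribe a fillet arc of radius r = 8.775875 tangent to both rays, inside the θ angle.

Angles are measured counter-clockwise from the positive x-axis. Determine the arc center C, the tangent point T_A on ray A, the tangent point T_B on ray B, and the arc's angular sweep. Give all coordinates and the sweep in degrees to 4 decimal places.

bisector direction at 33.1734° = (0.837018,0.547175)
center distance |VC| = r/sin(θ/2) = 8.775875/sin(79.2099°) = 8.933830
C = V + |VC|·bis = (3.5700,21.5554)
T_A = V + ((C−V)·d_A)·d_A = V + 1.6725·d_A = (-2.7467,15.4632)
T_B = V + ((C−V)·d_B)·d_B = V + 1.6725·d_B = (-4.5447,18.2135)
sweep = 180° − θ = 21.5803°

center=(3.5700,21.5554) T_A=(-2.7467,15.4632) T_B=(-4.5447,18.2135) sweep=21.5803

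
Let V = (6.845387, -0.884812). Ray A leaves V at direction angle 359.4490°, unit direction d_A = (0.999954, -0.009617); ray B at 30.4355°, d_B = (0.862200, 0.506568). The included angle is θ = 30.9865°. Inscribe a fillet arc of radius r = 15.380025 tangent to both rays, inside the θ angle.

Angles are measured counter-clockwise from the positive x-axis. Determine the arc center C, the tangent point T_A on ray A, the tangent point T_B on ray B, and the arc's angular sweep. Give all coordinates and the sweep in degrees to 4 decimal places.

center=(62.4747,13.9609) T_A=(62.3268,-1.4184) T_B=(54.6837,27.2216) sweep=149.0135

bisector direction at 14.9423° = (0.966186,0.257845)
center distance |VC| = r/sin(θ/2) = 15.380025/sin(15.4932°) = 57.576167
C = V + |VC|·bis = (62.4747,13.9609)
T_A = V + ((C−V)·d_A)·d_A = V + 55.4840·d_A = (62.3268,-1.4184)
T_B = V + ((C−V)·d_B)·d_B = V + 55.4840·d_B = (54.6837,27.2216)
sweep = 180° − θ = 149.0135°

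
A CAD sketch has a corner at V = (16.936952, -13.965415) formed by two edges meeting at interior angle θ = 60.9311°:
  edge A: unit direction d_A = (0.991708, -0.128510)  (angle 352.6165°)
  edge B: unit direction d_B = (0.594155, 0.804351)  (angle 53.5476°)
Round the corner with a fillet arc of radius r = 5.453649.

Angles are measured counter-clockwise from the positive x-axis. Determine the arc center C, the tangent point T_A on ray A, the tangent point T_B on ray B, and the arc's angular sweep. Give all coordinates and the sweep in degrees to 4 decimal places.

bisector direction at 23.0820° = (0.919944,0.392049)
center distance |VC| = r/sin(θ/2) = 5.453649/sin(30.4656°) = 10.756276
C = V + |VC|·bis = (26.8321,-9.7484)
T_A = V + ((C−V)·d_A)·d_A = V + 9.2712·d_A = (26.1313,-15.1569)
T_B = V + ((C−V)·d_B)·d_B = V + 9.2712·d_B = (22.4455,-6.5081)
sweep = 180° − θ = 119.0689°

center=(26.8321,-9.7484) T_A=(26.1313,-15.1569) T_B=(22.4455,-6.5081) sweep=119.0689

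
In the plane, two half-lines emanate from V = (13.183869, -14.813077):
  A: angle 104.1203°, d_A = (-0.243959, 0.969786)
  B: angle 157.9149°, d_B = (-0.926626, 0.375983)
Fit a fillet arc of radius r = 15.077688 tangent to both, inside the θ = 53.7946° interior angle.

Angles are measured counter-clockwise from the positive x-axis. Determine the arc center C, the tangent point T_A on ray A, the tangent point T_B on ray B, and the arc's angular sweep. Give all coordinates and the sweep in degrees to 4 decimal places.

center=(-8.6895,10.3337) T_A=(5.9326,14.0121) T_B=(-14.3585,-3.6376) sweep=126.2054

bisector direction at 131.0176° = (-0.656291,0.754508)
center distance |VC| = r/sin(θ/2) = 15.077688/sin(26.8973°) = 33.328762
C = V + |VC|·bis = (-8.6895,10.3337)
T_A = V + ((C−V)·d_A)·d_A = V + 29.7232·d_A = (5.9326,14.0121)
T_B = V + ((C−V)·d_B)·d_B = V + 29.7232·d_B = (-14.3585,-3.6376)
sweep = 180° − θ = 126.2054°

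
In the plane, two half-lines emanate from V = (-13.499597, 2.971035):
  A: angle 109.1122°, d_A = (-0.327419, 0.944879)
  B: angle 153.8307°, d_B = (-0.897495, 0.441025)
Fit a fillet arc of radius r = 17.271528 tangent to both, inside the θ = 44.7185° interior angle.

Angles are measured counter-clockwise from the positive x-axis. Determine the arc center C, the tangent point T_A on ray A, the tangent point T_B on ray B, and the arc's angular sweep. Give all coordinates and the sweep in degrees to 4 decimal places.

center=(-43.5670,36.9902) T_A=(-27.2475,42.6452) T_B=(-51.1842,21.4891) sweep=135.2815

bisector direction at 131.4715° = (-0.662247,0.749286)
center distance |VC| = r/sin(θ/2) = 17.271528/sin(22.3592°) = 45.402078
C = V + |VC|·bis = (-43.5670,36.9902)
T_A = V + ((C−V)·d_A)·d_A = V + 41.9886·d_A = (-27.2475,42.6452)
T_B = V + ((C−V)·d_B)·d_B = V + 41.9886·d_B = (-51.1842,21.4891)
sweep = 180° − θ = 135.2815°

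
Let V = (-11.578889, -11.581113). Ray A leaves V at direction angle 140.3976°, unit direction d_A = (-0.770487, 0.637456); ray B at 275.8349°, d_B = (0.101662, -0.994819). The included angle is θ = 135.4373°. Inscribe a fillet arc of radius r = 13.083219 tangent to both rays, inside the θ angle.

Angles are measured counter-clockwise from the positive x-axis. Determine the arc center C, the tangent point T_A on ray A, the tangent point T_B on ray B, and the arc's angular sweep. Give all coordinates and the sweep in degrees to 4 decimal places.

center=(-24.0493,-18.2443) T_A=(-15.7093,-8.1638) T_B=(-11.0339,-16.9142) sweep=44.5627

bisector direction at 208.1163° = (-0.881993,-0.471262)
center distance |VC| = r/sin(θ/2) = 13.083219/sin(67.7186°) = 14.138928
C = V + |VC|·bis = (-24.0493,-18.2443)
T_A = V + ((C−V)·d_A)·d_A = V + 5.3608·d_A = (-15.7093,-8.1638)
T_B = V + ((C−V)·d_B)·d_B = V + 5.3608·d_B = (-11.0339,-16.9142)
sweep = 180° − θ = 44.5627°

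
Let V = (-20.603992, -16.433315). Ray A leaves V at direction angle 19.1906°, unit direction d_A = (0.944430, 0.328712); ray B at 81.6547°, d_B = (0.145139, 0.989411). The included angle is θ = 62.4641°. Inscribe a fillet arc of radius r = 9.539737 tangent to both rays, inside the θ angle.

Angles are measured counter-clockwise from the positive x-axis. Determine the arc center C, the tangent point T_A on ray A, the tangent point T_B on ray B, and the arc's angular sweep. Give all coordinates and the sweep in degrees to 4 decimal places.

bisector direction at 50.4227° = (0.637119,0.770765)
center distance |VC| = r/sin(θ/2) = 9.539737/sin(31.2321°) = 18.398530
C = V + |VC|·bis = (-8.8819,-2.2524)
T_A = V + ((C−V)·d_A)·d_A = V + 15.7321·d_A = (-5.7461,-11.2620)
T_B = V + ((C−V)·d_B)·d_B = V + 15.7321·d_B = (-18.3207,-0.8678)
sweep = 180° − θ = 117.5359°

center=(-8.8819,-2.2524) T_A=(-5.7461,-11.2620) T_B=(-18.3207,-0.8678) sweep=117.5359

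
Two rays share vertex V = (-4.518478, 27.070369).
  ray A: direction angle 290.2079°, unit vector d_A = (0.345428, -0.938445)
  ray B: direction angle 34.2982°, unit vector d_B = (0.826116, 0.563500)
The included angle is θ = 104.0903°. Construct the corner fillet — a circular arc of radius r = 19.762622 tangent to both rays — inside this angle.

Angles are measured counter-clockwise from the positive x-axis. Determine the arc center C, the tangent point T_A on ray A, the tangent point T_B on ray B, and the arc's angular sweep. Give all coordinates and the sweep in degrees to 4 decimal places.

bisector direction at 342.2531° = (0.952412,-0.304814)
center distance |VC| = r/sin(θ/2) = 19.762622/sin(52.0451°) = 25.063704
C = V + |VC|·bis = (19.3525,19.4306)
T_A = V + ((C−V)·d_A)·d_A = V + 15.4152·d_A = (0.8064,12.6041)
T_B = V + ((C−V)·d_B)·d_B = V + 15.4152·d_B = (8.2163,35.7568)
sweep = 180° − θ = 75.9097°

center=(19.3525,19.4306) T_A=(0.8064,12.6041) T_B=(8.2163,35.7568) sweep=75.9097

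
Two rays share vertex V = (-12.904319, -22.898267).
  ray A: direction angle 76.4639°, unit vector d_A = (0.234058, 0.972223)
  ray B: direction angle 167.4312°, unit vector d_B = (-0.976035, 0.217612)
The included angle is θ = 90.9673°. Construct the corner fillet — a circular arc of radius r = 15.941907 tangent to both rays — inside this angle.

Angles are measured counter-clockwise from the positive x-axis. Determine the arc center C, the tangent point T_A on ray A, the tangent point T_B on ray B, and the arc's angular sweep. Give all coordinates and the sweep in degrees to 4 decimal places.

bisector direction at 121.9475° = (-0.529143,0.848533)
center distance |VC| = r/sin(θ/2) = 15.941907/sin(45.4836°) = 22.357335
C = V + |VC|·bis = (-24.7345,-3.9273)
T_A = V + ((C−V)·d_A)·d_A = V + 15.6750·d_A = (-9.2355,-7.6587)
T_B = V + ((C−V)·d_B)·d_B = V + 15.6750·d_B = (-28.2037,-19.4872)
sweep = 180° − θ = 89.0327°

center=(-24.7345,-3.9273) T_A=(-9.2355,-7.6587) T_B=(-28.2037,-19.4872) sweep=89.0327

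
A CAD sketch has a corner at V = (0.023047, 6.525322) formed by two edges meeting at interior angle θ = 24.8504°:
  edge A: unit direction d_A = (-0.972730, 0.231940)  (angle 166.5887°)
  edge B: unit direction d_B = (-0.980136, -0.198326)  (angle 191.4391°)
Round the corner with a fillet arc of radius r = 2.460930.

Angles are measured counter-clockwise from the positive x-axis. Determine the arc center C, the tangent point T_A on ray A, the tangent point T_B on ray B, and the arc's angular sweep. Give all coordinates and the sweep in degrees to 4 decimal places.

center=(-11.4127,6.7222) T_A=(-10.8419,9.1160) T_B=(-10.9246,4.3101) sweep=155.1496

bisector direction at 179.0139° = (-0.999852,0.017210)
center distance |VC| = r/sin(θ/2) = 2.460930/sin(12.4252°) = 11.437415
C = V + |VC|·bis = (-11.4127,6.7222)
T_A = V + ((C−V)·d_A)·d_A = V + 11.1695·d_A = (-10.8419,9.1160)
T_B = V + ((C−V)·d_B)·d_B = V + 11.1695·d_B = (-10.9246,4.3101)
sweep = 180° − θ = 155.1496°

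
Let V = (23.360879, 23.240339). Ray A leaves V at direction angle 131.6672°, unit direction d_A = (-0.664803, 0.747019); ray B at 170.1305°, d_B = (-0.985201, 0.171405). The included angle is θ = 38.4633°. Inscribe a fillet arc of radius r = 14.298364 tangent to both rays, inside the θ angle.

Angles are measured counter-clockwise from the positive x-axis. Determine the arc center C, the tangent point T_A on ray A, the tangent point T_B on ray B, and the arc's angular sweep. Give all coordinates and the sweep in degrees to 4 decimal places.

center=(-14.5681,44.3524) T_A=(-3.8870,53.8579) T_B=(-17.0189,30.2656) sweep=141.5367

bisector direction at 150.8989° = (-0.873762,0.486353)
center distance |VC| = r/sin(θ/2) = 14.298364/sin(19.2316°) = 43.408844
C = V + |VC|·bis = (-14.5681,44.3524)
T_A = V + ((C−V)·d_A)·d_A = V + 40.9864·d_A = (-3.8870,53.8579)
T_B = V + ((C−V)·d_B)·d_B = V + 40.9864·d_B = (-17.0189,30.2656)
sweep = 180° − θ = 141.5367°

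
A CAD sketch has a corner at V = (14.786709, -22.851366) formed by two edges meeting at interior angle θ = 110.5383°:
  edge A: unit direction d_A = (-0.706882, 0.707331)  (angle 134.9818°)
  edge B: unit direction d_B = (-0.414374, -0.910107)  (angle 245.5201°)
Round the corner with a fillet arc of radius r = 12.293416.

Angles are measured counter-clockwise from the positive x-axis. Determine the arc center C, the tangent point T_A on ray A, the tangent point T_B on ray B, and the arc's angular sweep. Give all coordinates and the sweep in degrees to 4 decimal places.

bisector direction at 190.2509° = (-0.984038,-0.177960)
center distance |VC| = r/sin(θ/2) = 12.293416/sin(55.2692°) = 14.958453
C = V + |VC|·bis = (0.0670,-25.5134)
T_A = V + ((C−V)·d_A)·d_A = V + 8.5222·d_A = (8.7625,-16.8234)
T_B = V + ((C−V)·d_B)·d_B = V + 8.5222·d_B = (11.2553,-30.6074)
sweep = 180° − θ = 69.4617°

center=(0.0670,-25.5134) T_A=(8.7625,-16.8234) T_B=(11.2553,-30.6074) sweep=69.4617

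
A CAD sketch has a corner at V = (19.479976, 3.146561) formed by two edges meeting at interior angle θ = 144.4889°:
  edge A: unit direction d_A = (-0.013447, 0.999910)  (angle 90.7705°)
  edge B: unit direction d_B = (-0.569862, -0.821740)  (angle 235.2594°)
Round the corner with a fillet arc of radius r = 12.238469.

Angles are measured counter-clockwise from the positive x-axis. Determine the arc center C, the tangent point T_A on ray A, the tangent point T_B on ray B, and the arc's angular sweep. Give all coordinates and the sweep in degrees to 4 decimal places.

center=(7.1899,6.9005) T_A=(19.4273,7.0651) T_B=(17.2468,-0.0737) sweep=35.5111

bisector direction at 163.0149° = (-0.956381,0.292122)
center distance |VC| = r/sin(θ/2) = 12.238469/sin(72.2445°) = 12.850591
C = V + |VC|·bis = (7.1899,6.9005)
T_A = V + ((C−V)·d_A)·d_A = V + 3.9189·d_A = (19.4273,7.0651)
T_B = V + ((C−V)·d_B)·d_B = V + 3.9189·d_B = (17.2468,-0.0737)
sweep = 180° − θ = 35.5111°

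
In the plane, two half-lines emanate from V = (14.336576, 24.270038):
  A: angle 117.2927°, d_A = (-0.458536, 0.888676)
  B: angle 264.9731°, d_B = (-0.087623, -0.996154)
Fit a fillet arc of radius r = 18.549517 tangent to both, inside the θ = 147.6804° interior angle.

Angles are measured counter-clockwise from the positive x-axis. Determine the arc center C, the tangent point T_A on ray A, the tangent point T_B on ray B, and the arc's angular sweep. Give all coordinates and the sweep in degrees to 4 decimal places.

bisector direction at 191.1329° = (-0.981182,-0.193085)
center distance |VC| = r/sin(θ/2) = 18.549517/sin(73.8402°) = 19.312572
C = V + |VC|·bis = (-4.6126,20.5411)
T_A = V + ((C−V)·d_A)·d_A = V + 5.3750·d_A = (11.8719,29.0467)
T_B = V + ((C−V)·d_B)·d_B = V + 5.3750·d_B = (13.8656,18.9157)
sweep = 180° − θ = 32.3196°

center=(-4.6126,20.5411) T_A=(11.8719,29.0467) T_B=(13.8656,18.9157) sweep=32.3196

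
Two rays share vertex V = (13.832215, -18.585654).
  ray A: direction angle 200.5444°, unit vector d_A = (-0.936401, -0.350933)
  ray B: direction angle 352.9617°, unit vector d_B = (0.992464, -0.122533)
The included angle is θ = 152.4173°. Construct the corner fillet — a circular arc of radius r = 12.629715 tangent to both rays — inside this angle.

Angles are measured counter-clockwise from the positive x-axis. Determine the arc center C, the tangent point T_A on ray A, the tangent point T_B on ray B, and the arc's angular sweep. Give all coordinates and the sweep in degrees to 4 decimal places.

bisector direction at 276.7530° = (0.117590,-0.993062)
center distance |VC| = r/sin(θ/2) = 12.629715/sin(76.2087°) = 13.004635
C = V + |VC|·bis = (15.3614,-31.5001)
T_A = V + ((C−V)·d_A)·d_A = V + 3.1001·d_A = (10.9292,-19.6736)
T_B = V + ((C−V)·d_B)·d_B = V + 3.1001·d_B = (16.9090,-18.9655)
sweep = 180° − θ = 27.5827°

center=(15.3614,-31.5001) T_A=(10.9292,-19.6736) T_B=(16.9090,-18.9655) sweep=27.5827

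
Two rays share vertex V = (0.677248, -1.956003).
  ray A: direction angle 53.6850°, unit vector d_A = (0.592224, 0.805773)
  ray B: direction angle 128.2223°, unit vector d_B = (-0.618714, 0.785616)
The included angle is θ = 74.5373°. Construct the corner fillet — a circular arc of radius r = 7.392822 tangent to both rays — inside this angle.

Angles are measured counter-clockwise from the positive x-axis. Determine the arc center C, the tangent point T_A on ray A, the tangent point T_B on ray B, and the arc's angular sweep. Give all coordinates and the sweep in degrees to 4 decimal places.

bisector direction at 90.9536° = (-0.016644,0.999861)
center distance |VC| = r/sin(θ/2) = 7.392822/sin(37.2687°) = 12.208380
C = V + |VC|·bis = (0.4741,10.2507)
T_A = V + ((C−V)·d_A)·d_A = V + 9.7155·d_A = (6.4310,5.8725)
T_B = V + ((C−V)·d_B)·d_B = V + 9.7155·d_B = (-5.3339,5.6766)
sweep = 180° − θ = 105.4627°

center=(0.4741,10.2507) T_A=(6.4310,5.8725) T_B=(-5.3339,5.6766) sweep=105.4627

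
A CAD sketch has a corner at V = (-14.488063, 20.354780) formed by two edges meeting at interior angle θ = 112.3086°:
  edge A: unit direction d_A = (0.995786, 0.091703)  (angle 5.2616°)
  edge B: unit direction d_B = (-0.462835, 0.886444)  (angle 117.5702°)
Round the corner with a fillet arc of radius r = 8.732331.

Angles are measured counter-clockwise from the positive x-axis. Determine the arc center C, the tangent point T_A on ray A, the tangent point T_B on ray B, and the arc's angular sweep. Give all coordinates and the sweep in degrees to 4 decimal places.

center=(-9.4576,29.5873) T_A=(-8.6569,20.8918) T_B=(-17.1984,25.5457) sweep=67.6914

bisector direction at 61.4159° = (0.478448,0.878116)
center distance |VC| = r/sin(θ/2) = 8.732331/sin(56.1543°) = 10.514034
C = V + |VC|·bis = (-9.4576,29.5873)
T_A = V + ((C−V)·d_A)·d_A = V + 5.8559·d_A = (-8.6569,20.8918)
T_B = V + ((C−V)·d_B)·d_B = V + 5.8559·d_B = (-17.1984,25.5457)
sweep = 180° − θ = 67.6914°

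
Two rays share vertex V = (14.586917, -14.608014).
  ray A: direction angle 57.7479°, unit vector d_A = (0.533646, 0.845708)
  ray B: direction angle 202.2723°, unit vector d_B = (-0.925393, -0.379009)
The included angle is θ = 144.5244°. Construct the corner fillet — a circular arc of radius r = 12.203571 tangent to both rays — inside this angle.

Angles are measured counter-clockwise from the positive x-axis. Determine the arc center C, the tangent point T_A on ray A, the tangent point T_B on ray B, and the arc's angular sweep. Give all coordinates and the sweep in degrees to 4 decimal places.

center=(6.3494,-4.7944) T_A=(16.6700,-11.3068) T_B=(10.9746,-16.0875) sweep=35.4756

bisector direction at 130.0101° = (-0.642923,0.765931)
center distance |VC| = r/sin(θ/2) = 12.203571/sin(72.2622°) = 12.812677
C = V + |VC|·bis = (6.3494,-4.7944)
T_A = V + ((C−V)·d_A)·d_A = V + 3.9035·d_A = (16.6700,-11.3068)
T_B = V + ((C−V)·d_B)·d_B = V + 3.9035·d_B = (10.9746,-16.0875)
sweep = 180° − θ = 35.4756°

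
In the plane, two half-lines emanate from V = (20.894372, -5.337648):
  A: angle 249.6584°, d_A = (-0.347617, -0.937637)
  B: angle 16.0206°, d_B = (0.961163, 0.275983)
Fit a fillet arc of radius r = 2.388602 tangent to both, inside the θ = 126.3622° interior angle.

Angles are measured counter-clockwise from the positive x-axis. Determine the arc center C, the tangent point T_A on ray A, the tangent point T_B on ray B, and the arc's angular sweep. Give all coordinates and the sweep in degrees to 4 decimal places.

bisector direction at 312.8395° = (0.679947,-0.733261)
center distance |VC| = r/sin(θ/2) = 2.388602/sin(63.1811°) = 2.676494
C = V + |VC|·bis = (22.7142,-7.3002)
T_A = V + ((C−V)·d_A)·d_A = V + 1.2076·d_A = (20.4746,-6.4699)
T_B = V + ((C−V)·d_B)·d_B = V + 1.2076·d_B = (22.0550,-5.0044)
sweep = 180° − θ = 53.6378°

center=(22.7142,-7.3002) T_A=(20.4746,-6.4699) T_B=(22.0550,-5.0044) sweep=53.6378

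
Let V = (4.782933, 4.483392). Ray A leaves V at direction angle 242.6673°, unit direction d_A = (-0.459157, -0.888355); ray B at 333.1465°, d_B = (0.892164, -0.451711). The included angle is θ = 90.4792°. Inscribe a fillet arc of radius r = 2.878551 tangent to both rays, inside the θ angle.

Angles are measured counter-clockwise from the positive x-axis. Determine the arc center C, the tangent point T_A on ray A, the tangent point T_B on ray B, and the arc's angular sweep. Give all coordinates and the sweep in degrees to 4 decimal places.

center=(6.0294,0.6258) T_A=(3.4722,1.9475) T_B=(7.3297,3.1939) sweep=89.5208

bisector direction at 287.9069° = (0.307471,-0.951557)
center distance |VC| = r/sin(θ/2) = 2.878551/sin(45.2396°) = 4.053968
C = V + |VC|·bis = (6.0294,0.6258)
T_A = V + ((C−V)·d_A)·d_A = V + 2.8546·d_A = (3.4722,1.9475)
T_B = V + ((C−V)·d_B)·d_B = V + 2.8546·d_B = (7.3297,3.1939)
sweep = 180° − θ = 89.5208°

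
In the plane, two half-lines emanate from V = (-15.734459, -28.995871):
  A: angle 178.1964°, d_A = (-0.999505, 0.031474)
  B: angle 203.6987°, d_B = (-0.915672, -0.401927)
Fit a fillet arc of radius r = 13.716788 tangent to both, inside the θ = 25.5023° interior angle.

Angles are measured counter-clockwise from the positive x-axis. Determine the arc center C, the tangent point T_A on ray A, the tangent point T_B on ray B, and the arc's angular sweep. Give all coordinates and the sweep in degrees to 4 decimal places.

center=(-76.7500,-40.7981) T_A=(-76.3183,-27.0881) T_B=(-71.2368,-53.3582) sweep=154.4977

bisector direction at 190.9476° = (-0.981801,-0.189910)
center distance |VC| = r/sin(θ/2) = 13.716788/sin(12.7512°) = 62.146492
C = V + |VC|·bis = (-76.7500,-40.7981)
T_A = V + ((C−V)·d_A)·d_A = V + 60.6138·d_A = (-76.3183,-27.0881)
T_B = V + ((C−V)·d_B)·d_B = V + 60.6138·d_B = (-71.2368,-53.3582)
sweep = 180° − θ = 154.4977°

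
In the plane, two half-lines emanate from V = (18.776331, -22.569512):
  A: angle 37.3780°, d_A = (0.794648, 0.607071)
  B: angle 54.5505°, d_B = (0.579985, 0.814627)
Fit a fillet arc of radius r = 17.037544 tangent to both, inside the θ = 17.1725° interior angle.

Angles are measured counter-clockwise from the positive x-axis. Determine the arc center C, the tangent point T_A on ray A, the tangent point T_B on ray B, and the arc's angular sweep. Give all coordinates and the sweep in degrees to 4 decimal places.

bisector direction at 45.9642° = (0.695107,0.718906)
center distance |VC| = r/sin(θ/2) = 17.037544/sin(8.5862°) = 114.117656
C = V + |VC|·bis = (98.1003,59.4704)
T_A = V + ((C−V)·d_A)·d_A = V + 112.8387·d_A = (108.4433,45.9315)
T_B = V + ((C−V)·d_B)·d_B = V + 112.8387·d_B = (84.2211,69.3519)
sweep = 180° − θ = 162.8275°

center=(98.1003,59.4704) T_A=(108.4433,45.9315) T_B=(84.2211,69.3519) sweep=162.8275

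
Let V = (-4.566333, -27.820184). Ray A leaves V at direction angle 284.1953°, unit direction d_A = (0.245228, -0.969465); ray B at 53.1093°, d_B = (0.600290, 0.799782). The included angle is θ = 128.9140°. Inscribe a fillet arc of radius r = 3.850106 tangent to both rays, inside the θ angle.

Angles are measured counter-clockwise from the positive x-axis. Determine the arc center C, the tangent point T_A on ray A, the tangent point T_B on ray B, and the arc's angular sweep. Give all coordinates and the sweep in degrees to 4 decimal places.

center=(-0.3826,-28.6598) T_A=(-4.1151,-29.6040) T_B=(-3.4618,-26.3486) sweep=51.0860

bisector direction at 348.6523° = (0.980451,-0.196762)
center distance |VC| = r/sin(θ/2) = 3.850106/sin(64.4570°) = 4.267171
C = V + |VC|·bis = (-0.3826,-28.6598)
T_A = V + ((C−V)·d_A)·d_A = V + 1.8400·d_A = (-4.1151,-29.6040)
T_B = V + ((C−V)·d_B)·d_B = V + 1.8400·d_B = (-3.4618,-26.3486)
sweep = 180° − θ = 51.0860°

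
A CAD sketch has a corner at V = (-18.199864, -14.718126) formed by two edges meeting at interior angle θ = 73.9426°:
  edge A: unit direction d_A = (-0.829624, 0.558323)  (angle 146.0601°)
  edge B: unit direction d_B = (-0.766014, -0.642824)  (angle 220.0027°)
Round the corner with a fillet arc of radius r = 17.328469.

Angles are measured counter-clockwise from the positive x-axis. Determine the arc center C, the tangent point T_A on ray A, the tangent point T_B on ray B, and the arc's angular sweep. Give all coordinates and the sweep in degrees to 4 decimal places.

center=(-46.9724,-16.2418) T_A=(-37.2975,-1.8657) T_B=(-35.8332,-29.5157) sweep=106.0574

bisector direction at 183.0314° = (-0.998601,-0.052883)
center distance |VC| = r/sin(θ/2) = 17.328469/sin(36.9713°) = 28.812836
C = V + |VC|·bis = (-46.9724,-16.2418)
T_A = V + ((C−V)·d_A)·d_A = V + 23.0196·d_A = (-37.2975,-1.8657)
T_B = V + ((C−V)·d_B)·d_B = V + 23.0196·d_B = (-35.8332,-29.5157)
sweep = 180° − θ = 106.0574°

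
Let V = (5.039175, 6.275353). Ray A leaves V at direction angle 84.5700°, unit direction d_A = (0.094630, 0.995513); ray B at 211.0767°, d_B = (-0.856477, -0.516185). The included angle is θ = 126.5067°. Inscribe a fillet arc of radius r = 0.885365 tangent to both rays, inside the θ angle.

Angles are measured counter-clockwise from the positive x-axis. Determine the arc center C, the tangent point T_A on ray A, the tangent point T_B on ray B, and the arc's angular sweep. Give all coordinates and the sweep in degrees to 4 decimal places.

bisector direction at 147.8233° = (-0.846410,0.532531)
center distance |VC| = r/sin(θ/2) = 0.885365/sin(63.2533°) = 0.991444
C = V + |VC|·bis = (4.2000,6.8033)
T_A = V + ((C−V)·d_A)·d_A = V + 0.4462·d_A = (5.0814,6.7195)
T_B = V + ((C−V)·d_B)·d_B = V + 0.4462·d_B = (4.6570,6.0450)
sweep = 180° − θ = 53.4933°

center=(4.2000,6.8033) T_A=(5.0814,6.7195) T_B=(4.6570,6.0450) sweep=53.4933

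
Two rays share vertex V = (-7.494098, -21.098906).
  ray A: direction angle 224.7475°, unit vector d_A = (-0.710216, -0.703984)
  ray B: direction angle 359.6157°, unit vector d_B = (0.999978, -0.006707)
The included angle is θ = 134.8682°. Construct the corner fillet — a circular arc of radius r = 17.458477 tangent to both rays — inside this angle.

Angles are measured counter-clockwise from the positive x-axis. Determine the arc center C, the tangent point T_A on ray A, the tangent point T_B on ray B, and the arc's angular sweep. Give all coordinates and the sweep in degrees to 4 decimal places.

bisector direction at 292.1816° = (0.377543,-0.925992)
center distance |VC| = r/sin(θ/2) = 17.458477/sin(67.4341°) = 18.905939
C = V + |VC|·bis = (-0.3563,-38.6057)
T_A = V + ((C−V)·d_A)·d_A = V + 7.2551·d_A = (-12.6468,-26.2064)
T_B = V + ((C−V)·d_B)·d_B = V + 7.2551·d_B = (-0.2392,-21.1476)
sweep = 180° − θ = 45.1318°

center=(-0.3563,-38.6057) T_A=(-12.6468,-26.2064) T_B=(-0.2392,-21.1476) sweep=45.1318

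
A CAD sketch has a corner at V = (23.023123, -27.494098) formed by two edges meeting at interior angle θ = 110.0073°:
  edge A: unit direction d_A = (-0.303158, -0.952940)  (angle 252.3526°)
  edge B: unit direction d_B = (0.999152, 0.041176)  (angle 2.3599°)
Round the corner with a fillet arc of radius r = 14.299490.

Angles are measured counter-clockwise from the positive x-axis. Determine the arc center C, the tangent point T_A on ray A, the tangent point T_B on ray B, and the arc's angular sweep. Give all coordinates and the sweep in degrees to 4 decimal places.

center=(33.6147,-41.3692) T_A=(19.9881,-37.0342) T_B=(33.0259,-27.0819) sweep=69.9927

bisector direction at 307.3562° = (0.606769,-0.794878)
center distance |VC| = r/sin(θ/2) = 14.299490/sin(55.0037°) = 17.455675
C = V + |VC|·bis = (33.6147,-41.3692)
T_A = V + ((C−V)·d_A)·d_A = V + 10.0113·d_A = (19.9881,-37.0342)
T_B = V + ((C−V)·d_B)·d_B = V + 10.0113·d_B = (33.0259,-27.0819)
sweep = 180° − θ = 69.9927°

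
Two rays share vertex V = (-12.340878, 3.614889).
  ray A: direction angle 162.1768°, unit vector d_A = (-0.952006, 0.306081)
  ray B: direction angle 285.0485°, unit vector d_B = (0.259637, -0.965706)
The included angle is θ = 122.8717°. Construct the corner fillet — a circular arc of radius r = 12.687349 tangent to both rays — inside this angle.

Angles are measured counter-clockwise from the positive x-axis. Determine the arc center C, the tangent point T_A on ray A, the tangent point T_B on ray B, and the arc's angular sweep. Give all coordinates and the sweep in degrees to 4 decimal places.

center=(-22.7998,-6.3494) T_A=(-18.9164,5.7290) T_B=(-10.5475,-3.0553) sweep=57.1283

bisector direction at 223.6126° = (-0.724020,-0.689779)
center distance |VC| = r/sin(θ/2) = 12.687349/sin(61.4359°) = 14.445639
C = V + |VC|·bis = (-22.7998,-6.3494)
T_A = V + ((C−V)·d_A)·d_A = V + 6.9071·d_A = (-18.9164,5.7290)
T_B = V + ((C−V)·d_B)·d_B = V + 6.9071·d_B = (-10.5475,-3.0553)
sweep = 180° − θ = 57.1283°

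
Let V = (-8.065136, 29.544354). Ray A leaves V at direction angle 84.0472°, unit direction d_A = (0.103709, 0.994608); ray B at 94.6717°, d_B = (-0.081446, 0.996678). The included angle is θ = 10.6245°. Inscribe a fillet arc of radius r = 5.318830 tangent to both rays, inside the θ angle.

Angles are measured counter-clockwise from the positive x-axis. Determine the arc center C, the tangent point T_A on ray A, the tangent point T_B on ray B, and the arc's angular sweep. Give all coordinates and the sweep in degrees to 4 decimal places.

center=(-7.4229,86.9898) T_A=(-2.1327,86.4382) T_B=(-12.7240,86.5566) sweep=169.3755

bisector direction at 89.3595° = (0.011179,0.999938)
center distance |VC| = r/sin(θ/2) = 5.318830/sin(5.3122°) = 57.449022
C = V + |VC|·bis = (-7.4229,86.9898)
T_A = V + ((C−V)·d_A)·d_A = V + 57.2023·d_A = (-2.1327,86.4382)
T_B = V + ((C−V)·d_B)·d_B = V + 57.2023·d_B = (-12.7240,86.5566)
sweep = 180° − θ = 169.3755°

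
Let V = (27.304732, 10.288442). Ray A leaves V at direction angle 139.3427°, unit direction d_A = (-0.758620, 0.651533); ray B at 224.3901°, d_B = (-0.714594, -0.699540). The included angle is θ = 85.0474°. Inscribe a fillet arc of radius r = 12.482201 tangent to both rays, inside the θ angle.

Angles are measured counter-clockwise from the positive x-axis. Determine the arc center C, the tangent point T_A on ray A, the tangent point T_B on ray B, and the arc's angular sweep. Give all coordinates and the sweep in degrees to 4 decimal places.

bisector direction at 181.8664° = (-0.999469,-0.032569)
center distance |VC| = r/sin(θ/2) = 12.482201/sin(42.5237°) = 18.467660
C = V + |VC|·bis = (8.8469,9.6870)
T_A = V + ((C−V)·d_A)·d_A = V + 13.6106·d_A = (16.9794,19.1562)
T_B = V + ((C−V)·d_B)·d_B = V + 13.6106·d_B = (17.5787,0.7673)
sweep = 180° − θ = 94.9526°

center=(8.8469,9.6870) T_A=(16.9794,19.1562) T_B=(17.5787,0.7673) sweep=94.9526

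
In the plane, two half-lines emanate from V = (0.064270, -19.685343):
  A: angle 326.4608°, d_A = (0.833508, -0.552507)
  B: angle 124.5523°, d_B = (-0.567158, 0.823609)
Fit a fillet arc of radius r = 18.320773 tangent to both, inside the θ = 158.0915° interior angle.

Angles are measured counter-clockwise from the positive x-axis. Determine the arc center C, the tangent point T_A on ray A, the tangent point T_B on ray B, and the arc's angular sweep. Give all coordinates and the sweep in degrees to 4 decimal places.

center=(13.1423,-6.3740) T_A=(3.0199,-21.6445) T_B=(-1.9469,-16.7648) sweep=21.9085

bisector direction at 45.5066° = (0.700828,0.713331)
center distance |VC| = r/sin(θ/2) = 18.320773/sin(79.0457°) = 18.660787
C = V + |VC|·bis = (13.1423,-6.3740)
T_A = V + ((C−V)·d_A)·d_A = V + 3.5460·d_A = (3.0199,-21.6445)
T_B = V + ((C−V)·d_B)·d_B = V + 3.5460·d_B = (-1.9469,-16.7648)
sweep = 180° − θ = 21.9085°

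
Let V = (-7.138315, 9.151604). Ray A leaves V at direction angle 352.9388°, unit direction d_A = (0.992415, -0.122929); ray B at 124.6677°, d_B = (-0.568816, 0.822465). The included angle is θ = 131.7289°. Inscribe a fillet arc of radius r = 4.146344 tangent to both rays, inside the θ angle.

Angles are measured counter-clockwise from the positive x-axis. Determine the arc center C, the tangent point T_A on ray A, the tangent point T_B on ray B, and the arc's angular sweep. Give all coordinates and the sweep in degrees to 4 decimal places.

bisector direction at 58.8033° = (0.517978,0.855394)
center distance |VC| = r/sin(θ/2) = 4.146344/sin(65.8645°) = 4.543537
C = V + |VC|·bis = (-4.7849,13.0381)
T_A = V + ((C−V)·d_A)·d_A = V + 1.8578·d_A = (-5.2946,8.9232)
T_B = V + ((C−V)·d_B)·d_B = V + 1.8578·d_B = (-8.1951,10.6796)
sweep = 180° − θ = 48.2711°

center=(-4.7849,13.0381) T_A=(-5.2946,8.9232) T_B=(-8.1951,10.6796) sweep=48.2711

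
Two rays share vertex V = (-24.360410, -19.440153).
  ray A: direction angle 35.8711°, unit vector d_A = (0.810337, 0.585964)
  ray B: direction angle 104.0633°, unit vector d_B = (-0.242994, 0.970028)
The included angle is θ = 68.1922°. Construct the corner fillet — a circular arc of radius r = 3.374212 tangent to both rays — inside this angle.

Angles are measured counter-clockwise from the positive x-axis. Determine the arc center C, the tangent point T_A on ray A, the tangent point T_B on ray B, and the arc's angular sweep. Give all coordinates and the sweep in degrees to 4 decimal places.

bisector direction at 69.9672° = (0.342558,0.939497)
center distance |VC| = r/sin(θ/2) = 3.374212/sin(34.0961°) = 6.019116
C = V + |VC|·bis = (-22.2985,-13.7852)
T_A = V + ((C−V)·d_A)·d_A = V + 4.9844·d_A = (-20.3213,-16.5195)
T_B = V + ((C−V)·d_B)·d_B = V + 4.9844·d_B = (-25.5716,-14.6051)
sweep = 180° − θ = 111.8078°

center=(-22.2985,-13.7852) T_A=(-20.3213,-16.5195) T_B=(-25.5716,-14.6051) sweep=111.8078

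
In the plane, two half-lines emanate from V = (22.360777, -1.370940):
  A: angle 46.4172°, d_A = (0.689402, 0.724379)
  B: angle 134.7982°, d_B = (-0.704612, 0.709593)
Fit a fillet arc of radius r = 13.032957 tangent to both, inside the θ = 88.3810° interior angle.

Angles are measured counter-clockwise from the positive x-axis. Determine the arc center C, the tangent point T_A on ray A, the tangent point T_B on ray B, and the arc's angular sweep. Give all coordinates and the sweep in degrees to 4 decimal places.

center=(22.1625,17.3254) T_A=(31.6033,8.3405) T_B=(12.9144,8.1422) sweep=91.6190

bisector direction at 90.6077° = (-0.010606,0.999944)
center distance |VC| = r/sin(θ/2) = 13.032957/sin(44.1905°) = 18.697407
C = V + |VC|·bis = (22.1625,17.3254)
T_A = V + ((C−V)·d_A)·d_A = V + 13.4065·d_A = (31.6033,8.3405)
T_B = V + ((C−V)·d_B)·d_B = V + 13.4065·d_B = (12.9144,8.1422)
sweep = 180° − θ = 91.6190°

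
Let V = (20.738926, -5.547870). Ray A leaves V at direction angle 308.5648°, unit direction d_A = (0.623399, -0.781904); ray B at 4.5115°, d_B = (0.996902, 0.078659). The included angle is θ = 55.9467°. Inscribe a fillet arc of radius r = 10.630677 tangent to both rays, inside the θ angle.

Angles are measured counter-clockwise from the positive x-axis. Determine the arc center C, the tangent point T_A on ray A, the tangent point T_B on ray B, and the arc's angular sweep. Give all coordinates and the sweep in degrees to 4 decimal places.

center=(41.5290,-14.5712) T_A=(33.2168,-21.1983) T_B=(40.6928,-3.9734) sweep=124.0533

bisector direction at 336.5381° = (0.917325,-0.398138)
center distance |VC| = r/sin(θ/2) = 10.630677/sin(27.9733°) = 22.663749
C = V + |VC|·bis = (41.5290,-14.5712)
T_A = V + ((C−V)·d_A)·d_A = V + 20.0158·d_A = (33.2168,-21.1983)
T_B = V + ((C−V)·d_B)·d_B = V + 20.0158·d_B = (40.6928,-3.9734)
sweep = 180° − θ = 124.0533°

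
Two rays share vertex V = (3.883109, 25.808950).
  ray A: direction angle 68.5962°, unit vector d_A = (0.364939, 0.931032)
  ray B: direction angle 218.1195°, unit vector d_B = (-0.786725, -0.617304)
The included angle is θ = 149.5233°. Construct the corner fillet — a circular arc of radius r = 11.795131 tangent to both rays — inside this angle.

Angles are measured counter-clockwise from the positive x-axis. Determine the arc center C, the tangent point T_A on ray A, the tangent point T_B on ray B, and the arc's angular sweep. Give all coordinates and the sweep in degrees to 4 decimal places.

center=(-5.9259,33.1050) T_A=(5.0557,28.8005) T_B=(1.3552,23.8255) sweep=30.4767

bisector direction at 143.3578° = (-0.802379,0.596815)
center distance |VC| = r/sin(θ/2) = 11.795131/sin(74.7617°) = 12.224951
C = V + |VC|·bis = (-5.9259,33.1050)
T_A = V + ((C−V)·d_A)·d_A = V + 3.2131·d_A = (5.0557,28.8005)
T_B = V + ((C−V)·d_B)·d_B = V + 3.2131·d_B = (1.3552,23.8255)
sweep = 180° − θ = 30.4767°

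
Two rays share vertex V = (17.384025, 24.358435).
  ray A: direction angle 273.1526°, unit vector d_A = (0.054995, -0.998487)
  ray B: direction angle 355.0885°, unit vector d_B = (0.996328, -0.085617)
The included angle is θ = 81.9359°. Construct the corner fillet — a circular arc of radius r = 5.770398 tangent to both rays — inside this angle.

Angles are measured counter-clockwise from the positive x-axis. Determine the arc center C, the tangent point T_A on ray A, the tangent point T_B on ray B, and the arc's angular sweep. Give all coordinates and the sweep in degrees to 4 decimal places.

center=(23.5112,18.0403) T_A=(17.7495,17.7229) T_B=(24.0052,23.7895) sweep=98.0641

bisector direction at 314.1205° = (0.696170,-0.717877)
center distance |VC| = r/sin(θ/2) = 5.770398/sin(40.9680°) = 8.801212
C = V + |VC|·bis = (23.5112,18.0403)
T_A = V + ((C−V)·d_A)·d_A = V + 6.6456·d_A = (17.7495,17.7229)
T_B = V + ((C−V)·d_B)·d_B = V + 6.6456·d_B = (24.0052,23.7895)
sweep = 180° − θ = 98.0641°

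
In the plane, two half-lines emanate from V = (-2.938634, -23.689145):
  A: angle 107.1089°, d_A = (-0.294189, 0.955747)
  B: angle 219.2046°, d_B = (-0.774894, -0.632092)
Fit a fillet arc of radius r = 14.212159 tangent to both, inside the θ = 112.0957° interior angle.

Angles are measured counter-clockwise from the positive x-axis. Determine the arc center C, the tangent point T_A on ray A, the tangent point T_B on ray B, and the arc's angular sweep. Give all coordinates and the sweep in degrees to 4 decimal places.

bisector direction at 163.1568° = (-0.957101,0.289754)
center distance |VC| = r/sin(θ/2) = 14.212159/sin(56.0478°) = 17.133316
C = V + |VC|·bis = (-19.3369,-18.7247)
T_A = V + ((C−V)·d_A)·d_A = V + 9.5690·d_A = (-5.7537,-14.5436)
T_B = V + ((C−V)·d_B)·d_B = V + 9.5690·d_B = (-10.3536,-29.7376)
sweep = 180° − θ = 67.9043°

center=(-19.3369,-18.7247) T_A=(-5.7537,-14.5436) T_B=(-10.3536,-29.7376) sweep=67.9043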